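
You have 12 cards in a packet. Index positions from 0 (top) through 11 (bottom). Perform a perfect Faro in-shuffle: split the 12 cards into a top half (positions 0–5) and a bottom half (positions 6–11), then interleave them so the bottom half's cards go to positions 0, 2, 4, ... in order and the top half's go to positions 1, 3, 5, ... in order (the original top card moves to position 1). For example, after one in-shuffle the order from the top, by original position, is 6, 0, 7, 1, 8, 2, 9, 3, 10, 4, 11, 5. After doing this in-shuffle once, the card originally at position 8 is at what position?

Track the card's position through each in-shuffle:
8 → 4

4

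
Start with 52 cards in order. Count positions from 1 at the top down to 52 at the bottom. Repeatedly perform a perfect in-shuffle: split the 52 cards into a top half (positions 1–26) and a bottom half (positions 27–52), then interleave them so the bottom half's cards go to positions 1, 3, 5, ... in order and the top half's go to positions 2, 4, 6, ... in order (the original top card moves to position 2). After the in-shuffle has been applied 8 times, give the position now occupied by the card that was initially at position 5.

Track the card's position through each in-shuffle:
5 → 10 → 20 → 40 → 27 → 1 → 2 → 4 → 8

8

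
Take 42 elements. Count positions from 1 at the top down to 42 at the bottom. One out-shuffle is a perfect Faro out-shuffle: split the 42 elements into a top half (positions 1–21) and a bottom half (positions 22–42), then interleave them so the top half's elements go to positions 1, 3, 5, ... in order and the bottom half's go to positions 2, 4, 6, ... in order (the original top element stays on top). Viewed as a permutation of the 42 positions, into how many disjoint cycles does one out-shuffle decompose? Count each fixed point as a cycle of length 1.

Trace each unvisited position around until it returns:
(1) (2 3 5 9 17 33 ... len 20) (4 7 13 25 8 15 ... len 20) (42)
4 cycles in total.

4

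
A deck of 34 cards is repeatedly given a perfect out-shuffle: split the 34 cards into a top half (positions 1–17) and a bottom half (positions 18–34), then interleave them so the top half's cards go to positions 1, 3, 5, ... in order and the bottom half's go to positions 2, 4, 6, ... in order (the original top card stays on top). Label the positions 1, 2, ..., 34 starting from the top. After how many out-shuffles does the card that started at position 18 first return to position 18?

10

Follow position 18 under repeated out-shuffles:
18 → 2 → 3 → 5 → 9 → 17 → 33 → 32 → 30 → 26 → 18
It first returns after 10 out-shuffles.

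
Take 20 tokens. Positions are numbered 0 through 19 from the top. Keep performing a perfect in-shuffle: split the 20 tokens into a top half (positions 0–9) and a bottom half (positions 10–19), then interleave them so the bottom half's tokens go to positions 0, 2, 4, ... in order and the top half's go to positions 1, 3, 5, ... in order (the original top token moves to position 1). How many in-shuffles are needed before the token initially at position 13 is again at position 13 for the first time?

Follow position 13 under repeated in-shuffles:
13 → 6 → 13
It first returns after 2 in-shuffles.

2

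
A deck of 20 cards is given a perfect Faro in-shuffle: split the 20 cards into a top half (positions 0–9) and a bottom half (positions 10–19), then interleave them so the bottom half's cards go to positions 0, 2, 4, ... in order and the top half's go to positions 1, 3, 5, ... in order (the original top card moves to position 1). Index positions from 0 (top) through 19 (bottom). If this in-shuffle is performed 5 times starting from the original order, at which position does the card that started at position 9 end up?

Track the card's position through each in-shuffle:
9 → 19 → 18 → 16 → 12 → 4

4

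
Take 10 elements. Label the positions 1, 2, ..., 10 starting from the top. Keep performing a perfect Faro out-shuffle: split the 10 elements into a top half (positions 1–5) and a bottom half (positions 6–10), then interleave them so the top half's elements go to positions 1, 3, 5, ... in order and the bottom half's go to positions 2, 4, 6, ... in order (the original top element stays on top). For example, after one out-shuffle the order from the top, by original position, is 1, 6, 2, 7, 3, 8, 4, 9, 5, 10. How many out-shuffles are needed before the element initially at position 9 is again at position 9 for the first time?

6

Follow position 9 under repeated out-shuffles:
9 → 8 → 6 → 2 → 3 → 5 → 9
It first returns after 6 out-shuffles.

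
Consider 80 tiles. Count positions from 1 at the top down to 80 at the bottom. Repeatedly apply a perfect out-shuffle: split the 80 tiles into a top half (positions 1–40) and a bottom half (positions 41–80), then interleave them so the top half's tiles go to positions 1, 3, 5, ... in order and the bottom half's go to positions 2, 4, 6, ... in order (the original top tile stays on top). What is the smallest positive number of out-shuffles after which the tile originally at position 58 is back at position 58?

Follow position 58 under repeated out-shuffles:
58 → 36 → 71 → 62 → 44 → 8 → 15 → 29 → ... → 58 (length 39)
It first returns after 39 out-shuffles.

39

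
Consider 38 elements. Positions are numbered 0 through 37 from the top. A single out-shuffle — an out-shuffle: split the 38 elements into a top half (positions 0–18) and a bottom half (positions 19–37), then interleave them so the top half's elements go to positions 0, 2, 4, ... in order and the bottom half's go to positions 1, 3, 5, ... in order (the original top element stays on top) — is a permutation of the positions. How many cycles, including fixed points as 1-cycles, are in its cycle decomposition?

Trace each unvisited position around until it returns:
(0) (1 2 4 8 16 32 ... len 36) (37)
3 cycles in total.

3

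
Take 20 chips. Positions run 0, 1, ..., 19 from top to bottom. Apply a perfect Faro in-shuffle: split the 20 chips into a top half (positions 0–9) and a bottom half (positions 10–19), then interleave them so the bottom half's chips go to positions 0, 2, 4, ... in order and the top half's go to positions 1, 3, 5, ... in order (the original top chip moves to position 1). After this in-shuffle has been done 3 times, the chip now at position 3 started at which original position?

10

Work backwards from position 3, undoing one in-shuffle at a time:
3 ← 1 ← 0 ← 10
So the chip now at position 3 started at position 10.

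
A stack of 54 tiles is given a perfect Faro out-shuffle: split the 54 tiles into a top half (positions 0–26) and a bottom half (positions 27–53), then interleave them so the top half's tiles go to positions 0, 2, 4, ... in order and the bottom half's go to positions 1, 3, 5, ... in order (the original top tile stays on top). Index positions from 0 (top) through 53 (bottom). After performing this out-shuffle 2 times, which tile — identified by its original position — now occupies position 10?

Work backwards from position 10, undoing one out-shuffle at a time:
10 ← 5 ← 29
So the tile now at position 10 started at position 29.

29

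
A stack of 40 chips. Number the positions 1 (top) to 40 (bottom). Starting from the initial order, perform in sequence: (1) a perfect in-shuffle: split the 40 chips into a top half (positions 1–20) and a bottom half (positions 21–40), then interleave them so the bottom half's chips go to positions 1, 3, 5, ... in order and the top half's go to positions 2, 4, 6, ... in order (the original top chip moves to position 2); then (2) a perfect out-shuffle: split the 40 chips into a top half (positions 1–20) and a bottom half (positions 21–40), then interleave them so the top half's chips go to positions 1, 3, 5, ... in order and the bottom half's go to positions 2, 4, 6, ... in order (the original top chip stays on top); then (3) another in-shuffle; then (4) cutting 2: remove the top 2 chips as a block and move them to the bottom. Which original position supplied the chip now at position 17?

Undo the operations in reverse order, starting from position 17:
  undo op 4 (cut 2): 17 ← 19
  undo op 3 (in-shuffle, from bottom half): 19 ← 30
  undo op 2 (out-shuffle, from bottom half): 30 ← 35
  undo op 1 (in-shuffle, from bottom half): 35 ← 38
So the chip at position 17 came from original position 38.

38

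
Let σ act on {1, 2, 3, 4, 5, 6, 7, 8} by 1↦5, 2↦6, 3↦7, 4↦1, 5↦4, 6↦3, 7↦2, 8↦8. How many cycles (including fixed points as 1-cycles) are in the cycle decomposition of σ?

Cycle decomposition: (1 5 4) (2 6 3 7) (8).
3 cycles.

3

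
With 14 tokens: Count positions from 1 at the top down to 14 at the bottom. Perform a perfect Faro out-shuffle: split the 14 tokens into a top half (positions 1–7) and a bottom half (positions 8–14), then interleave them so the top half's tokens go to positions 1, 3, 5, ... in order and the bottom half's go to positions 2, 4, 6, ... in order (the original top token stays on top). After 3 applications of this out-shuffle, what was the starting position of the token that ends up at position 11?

Work backwards from position 11, undoing one out-shuffle at a time:
11 ← 6 ← 10 ← 12
So the token now at position 11 started at position 12.

12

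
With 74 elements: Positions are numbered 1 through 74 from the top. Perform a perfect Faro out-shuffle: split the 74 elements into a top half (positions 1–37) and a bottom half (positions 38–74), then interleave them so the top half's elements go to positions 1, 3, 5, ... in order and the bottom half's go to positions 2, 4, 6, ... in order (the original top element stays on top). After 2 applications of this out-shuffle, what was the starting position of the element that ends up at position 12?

Work backwards from position 12, undoing one out-shuffle at a time:
12 ← 43 ← 22
So the element now at position 12 started at position 22.

22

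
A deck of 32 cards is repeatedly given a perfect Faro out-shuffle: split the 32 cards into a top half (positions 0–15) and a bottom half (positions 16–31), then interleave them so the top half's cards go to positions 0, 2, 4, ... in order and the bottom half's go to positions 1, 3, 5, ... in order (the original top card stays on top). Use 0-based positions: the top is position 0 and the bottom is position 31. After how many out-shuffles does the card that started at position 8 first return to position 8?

5

Follow position 8 under repeated out-shuffles:
8 → 16 → 1 → 2 → 4 → 8
It first returns after 5 out-shuffles.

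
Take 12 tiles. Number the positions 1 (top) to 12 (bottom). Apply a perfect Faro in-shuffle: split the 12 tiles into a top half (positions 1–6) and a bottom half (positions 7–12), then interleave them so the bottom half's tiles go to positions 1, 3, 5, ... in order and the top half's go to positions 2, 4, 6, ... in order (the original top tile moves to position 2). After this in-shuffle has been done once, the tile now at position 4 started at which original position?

Work backwards from position 4, undoing one in-shuffle at a time:
4 ← 2
So the tile now at position 4 started at position 2.

2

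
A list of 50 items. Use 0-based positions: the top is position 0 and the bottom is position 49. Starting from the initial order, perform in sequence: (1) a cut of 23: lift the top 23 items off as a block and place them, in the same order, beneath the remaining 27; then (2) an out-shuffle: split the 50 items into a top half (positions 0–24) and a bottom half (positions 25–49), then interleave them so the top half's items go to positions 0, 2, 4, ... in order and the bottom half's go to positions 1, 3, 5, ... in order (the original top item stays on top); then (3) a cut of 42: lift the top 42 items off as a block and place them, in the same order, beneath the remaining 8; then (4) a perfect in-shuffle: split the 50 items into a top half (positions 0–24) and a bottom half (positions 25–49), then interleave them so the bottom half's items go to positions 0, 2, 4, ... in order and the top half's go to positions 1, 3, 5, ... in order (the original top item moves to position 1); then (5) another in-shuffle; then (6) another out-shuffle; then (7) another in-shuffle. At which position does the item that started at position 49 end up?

Track the item from position 49 forward through each operation:
  after op 1 (cut 23): 49 → 26
  after op 2 (out-shuffle): 26 → 3
  after op 3 (cut 42): 3 → 11
  after op 4 (in-shuffle): 11 → 23
  after op 5 (in-shuffle): 23 → 47
  after op 6 (out-shuffle): 47 → 45
  after op 7 (in-shuffle): 45 → 40

40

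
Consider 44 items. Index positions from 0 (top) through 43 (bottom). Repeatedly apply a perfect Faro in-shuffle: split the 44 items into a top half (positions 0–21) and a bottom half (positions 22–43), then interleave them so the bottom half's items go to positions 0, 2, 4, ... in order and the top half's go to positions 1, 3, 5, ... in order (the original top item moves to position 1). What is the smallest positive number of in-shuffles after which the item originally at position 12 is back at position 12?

12

Follow position 12 under repeated in-shuffles:
12 → 25 → 6 → 13 → 27 → 10 → 21 → 43 → 42 → 40 → 36 → 28 → 12
It first returns after 12 in-shuffles.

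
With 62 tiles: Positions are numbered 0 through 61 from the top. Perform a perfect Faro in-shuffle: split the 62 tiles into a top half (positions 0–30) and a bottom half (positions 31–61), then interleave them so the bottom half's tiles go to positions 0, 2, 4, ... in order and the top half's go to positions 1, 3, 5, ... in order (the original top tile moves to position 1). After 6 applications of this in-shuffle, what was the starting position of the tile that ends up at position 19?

Work backwards from position 19, undoing one in-shuffle at a time:
19 ← 9 ← 4 ← 33 ← 16 ← 39 ← 19
So the tile now at position 19 started at position 19.

19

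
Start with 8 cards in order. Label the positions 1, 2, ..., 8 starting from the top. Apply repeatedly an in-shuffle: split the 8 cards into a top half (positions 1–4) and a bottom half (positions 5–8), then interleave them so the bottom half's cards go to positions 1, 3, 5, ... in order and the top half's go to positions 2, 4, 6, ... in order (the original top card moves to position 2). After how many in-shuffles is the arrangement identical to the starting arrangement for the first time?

6

The in-shuffle permutes the 8 positions with cycle lengths [2, 6].
Every card is home exactly when every cycle has completed a whole number of laps, i.e. after lcm(2, 6) = 6 in-shuffles.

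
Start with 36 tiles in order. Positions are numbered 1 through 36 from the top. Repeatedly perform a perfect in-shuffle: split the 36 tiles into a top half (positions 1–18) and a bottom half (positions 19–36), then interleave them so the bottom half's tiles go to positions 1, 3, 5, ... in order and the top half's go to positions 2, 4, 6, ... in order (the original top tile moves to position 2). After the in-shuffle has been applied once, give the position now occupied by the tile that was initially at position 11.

Track the tile's position through each in-shuffle:
11 → 22

22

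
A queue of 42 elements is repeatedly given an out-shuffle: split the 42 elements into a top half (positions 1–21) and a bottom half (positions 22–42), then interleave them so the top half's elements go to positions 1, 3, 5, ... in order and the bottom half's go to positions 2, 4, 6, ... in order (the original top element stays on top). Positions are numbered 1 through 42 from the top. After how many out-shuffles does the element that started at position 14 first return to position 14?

20

Follow position 14 under repeated out-shuffles:
14 → 27 → 12 → 23 → 4 → 7 → 13 → 25 → 8 → 15 → 29 → 16 → 31 → 20 → 39 → 36 → 30 → 18 → 35 → 28 → 14
It first returns after 20 out-shuffles.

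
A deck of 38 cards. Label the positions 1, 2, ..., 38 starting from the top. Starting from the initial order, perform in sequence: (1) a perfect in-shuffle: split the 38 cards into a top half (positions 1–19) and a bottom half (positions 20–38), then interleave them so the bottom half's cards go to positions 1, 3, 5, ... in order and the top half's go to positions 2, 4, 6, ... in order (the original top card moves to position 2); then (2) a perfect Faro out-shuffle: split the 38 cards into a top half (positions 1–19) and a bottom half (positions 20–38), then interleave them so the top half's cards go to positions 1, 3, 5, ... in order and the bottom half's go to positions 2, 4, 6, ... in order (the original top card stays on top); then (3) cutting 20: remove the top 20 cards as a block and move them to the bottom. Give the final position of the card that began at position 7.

7

Track the card from position 7 forward through each operation:
  after op 1 (in-shuffle): 7 → 14
  after op 2 (out-shuffle): 14 → 27
  after op 3 (cut 20): 27 → 7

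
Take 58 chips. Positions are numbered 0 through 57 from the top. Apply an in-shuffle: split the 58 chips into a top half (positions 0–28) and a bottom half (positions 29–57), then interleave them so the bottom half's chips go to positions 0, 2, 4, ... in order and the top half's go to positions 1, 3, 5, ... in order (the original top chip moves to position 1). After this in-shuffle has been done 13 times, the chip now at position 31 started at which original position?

Work backwards from position 31, undoing one in-shuffle at a time:
31 ← 15 ← 7 ← 3 ← 1 ← ... ← 2 (13 steps).
So the chip now at position 31 started at position 2.

2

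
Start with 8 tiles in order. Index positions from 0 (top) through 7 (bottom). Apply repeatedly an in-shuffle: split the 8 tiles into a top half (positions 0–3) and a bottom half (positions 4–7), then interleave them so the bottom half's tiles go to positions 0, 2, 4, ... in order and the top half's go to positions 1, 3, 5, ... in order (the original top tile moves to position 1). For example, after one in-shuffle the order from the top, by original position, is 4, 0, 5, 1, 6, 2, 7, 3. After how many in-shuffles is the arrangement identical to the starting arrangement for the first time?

The in-shuffle permutes the 8 positions with cycle lengths [2, 6].
Every tile is home exactly when every cycle has completed a whole number of laps, i.e. after lcm(2, 6) = 6 in-shuffles.

6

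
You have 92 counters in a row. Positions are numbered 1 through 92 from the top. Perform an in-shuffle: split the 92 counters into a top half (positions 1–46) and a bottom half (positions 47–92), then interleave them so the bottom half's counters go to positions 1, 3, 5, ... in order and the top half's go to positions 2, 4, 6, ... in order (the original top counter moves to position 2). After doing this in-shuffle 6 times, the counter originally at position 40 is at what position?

49

Track the counter's position through each in-shuffle:
40 → 80 → 67 → 41 → 82 → 71 → 49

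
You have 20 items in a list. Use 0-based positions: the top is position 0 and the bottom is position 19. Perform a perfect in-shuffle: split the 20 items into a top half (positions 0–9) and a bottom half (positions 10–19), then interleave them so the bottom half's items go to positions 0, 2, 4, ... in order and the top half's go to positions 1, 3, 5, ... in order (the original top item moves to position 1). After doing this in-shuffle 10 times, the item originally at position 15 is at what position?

3

Track the item's position through each in-shuffle:
15 → 10 → 0 → 1 → 3 → 7 → 15 → 10 → 0 → 1 → 3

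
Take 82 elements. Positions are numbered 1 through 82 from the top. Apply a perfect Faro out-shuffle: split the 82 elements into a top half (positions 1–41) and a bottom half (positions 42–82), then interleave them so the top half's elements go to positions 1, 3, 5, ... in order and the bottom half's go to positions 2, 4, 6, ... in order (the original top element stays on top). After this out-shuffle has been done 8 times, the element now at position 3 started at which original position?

Work backwards from position 3, undoing one out-shuffle at a time:
3 ← 2 ← 42 ← 62 ← 72 ← 77 ← 39 ← 20 ← 51
So the element now at position 3 started at position 51.

51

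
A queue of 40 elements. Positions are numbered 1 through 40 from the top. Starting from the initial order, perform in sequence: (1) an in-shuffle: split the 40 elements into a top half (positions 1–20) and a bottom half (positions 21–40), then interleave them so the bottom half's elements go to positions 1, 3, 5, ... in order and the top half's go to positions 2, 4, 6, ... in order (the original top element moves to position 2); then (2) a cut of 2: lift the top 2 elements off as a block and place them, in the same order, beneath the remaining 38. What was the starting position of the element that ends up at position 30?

Undo the operations in reverse order, starting from position 30:
  undo op 2 (cut 2): 30 ← 32
  undo op 1 (in-shuffle, from top half): 32 ← 16
So the element at position 30 came from original position 16.

16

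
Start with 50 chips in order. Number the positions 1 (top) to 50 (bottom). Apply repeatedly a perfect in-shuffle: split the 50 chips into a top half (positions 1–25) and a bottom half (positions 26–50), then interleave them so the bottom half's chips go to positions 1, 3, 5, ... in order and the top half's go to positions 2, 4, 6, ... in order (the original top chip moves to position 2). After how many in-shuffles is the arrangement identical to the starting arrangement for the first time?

The in-shuffle permutes the 50 positions with cycle lengths [2, 8, 8, 8, 8, 8, 8].
Every chip is home exactly when every cycle has completed a whole number of laps, i.e. after lcm(2, 8) = 8 in-shuffles.

8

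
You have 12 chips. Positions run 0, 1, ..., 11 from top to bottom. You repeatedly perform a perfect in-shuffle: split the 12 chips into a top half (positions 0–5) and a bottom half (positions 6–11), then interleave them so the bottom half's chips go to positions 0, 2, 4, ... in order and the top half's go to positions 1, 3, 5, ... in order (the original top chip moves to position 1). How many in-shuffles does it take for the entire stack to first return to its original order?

12

The in-shuffle permutes the 12 positions with cycle lengths [12].
Every chip is home exactly when every cycle has completed a whole number of laps, i.e. after lcm(12) = 12 in-shuffles.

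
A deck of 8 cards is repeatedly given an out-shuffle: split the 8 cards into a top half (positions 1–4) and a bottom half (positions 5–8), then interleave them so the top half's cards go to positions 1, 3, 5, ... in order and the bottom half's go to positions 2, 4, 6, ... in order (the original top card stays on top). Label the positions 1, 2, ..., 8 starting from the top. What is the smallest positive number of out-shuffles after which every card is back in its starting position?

The out-shuffle permutes the 8 positions with cycle lengths [1, 1, 3, 3].
Every card is home exactly when every cycle has completed a whole number of laps, i.e. after lcm(1, 3) = 3 out-shuffles.

3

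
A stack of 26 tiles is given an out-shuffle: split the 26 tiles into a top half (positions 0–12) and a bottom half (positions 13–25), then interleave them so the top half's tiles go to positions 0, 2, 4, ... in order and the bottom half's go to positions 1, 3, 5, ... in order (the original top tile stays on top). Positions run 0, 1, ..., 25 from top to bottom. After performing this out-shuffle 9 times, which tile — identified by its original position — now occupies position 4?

Work backwards from position 4, undoing one out-shuffle at a time:
4 ← 2 ← 1 ← 13 ← 19 ← 22 ← 11 ← 18 ← 9 ← 17
So the tile now at position 4 started at position 17.

17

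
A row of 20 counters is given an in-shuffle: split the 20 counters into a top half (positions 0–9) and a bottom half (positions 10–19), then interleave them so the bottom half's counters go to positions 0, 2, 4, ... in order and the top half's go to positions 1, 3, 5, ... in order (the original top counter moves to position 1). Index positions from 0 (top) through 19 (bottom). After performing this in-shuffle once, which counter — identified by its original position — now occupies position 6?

13

Work backwards from position 6, undoing one in-shuffle at a time:
6 ← 13
So the counter now at position 6 started at position 13.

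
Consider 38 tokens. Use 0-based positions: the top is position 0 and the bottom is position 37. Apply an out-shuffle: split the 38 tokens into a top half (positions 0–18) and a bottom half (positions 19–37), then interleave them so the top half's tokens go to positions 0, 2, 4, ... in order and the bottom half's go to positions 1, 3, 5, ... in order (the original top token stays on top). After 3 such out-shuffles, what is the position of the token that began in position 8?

27

Track the token's position through each out-shuffle:
8 → 16 → 32 → 27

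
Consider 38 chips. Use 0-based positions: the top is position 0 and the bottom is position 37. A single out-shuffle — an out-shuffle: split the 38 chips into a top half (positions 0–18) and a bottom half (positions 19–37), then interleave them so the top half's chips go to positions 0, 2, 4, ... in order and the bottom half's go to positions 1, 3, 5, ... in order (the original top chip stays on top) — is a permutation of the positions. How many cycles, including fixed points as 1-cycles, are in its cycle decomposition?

3

Trace each unvisited position around until it returns:
(0) (1 2 4 8 16 32 ... len 36) (37)
3 cycles in total.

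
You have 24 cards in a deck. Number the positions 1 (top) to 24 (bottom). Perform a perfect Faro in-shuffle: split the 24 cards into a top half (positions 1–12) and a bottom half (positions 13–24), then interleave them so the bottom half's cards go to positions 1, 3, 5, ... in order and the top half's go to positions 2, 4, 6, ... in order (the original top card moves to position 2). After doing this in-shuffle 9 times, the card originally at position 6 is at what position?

22

Track the card's position through each in-shuffle:
6 → 12 → 24 → 23 → 21 → 17 → 9 → 18 → 11 → 22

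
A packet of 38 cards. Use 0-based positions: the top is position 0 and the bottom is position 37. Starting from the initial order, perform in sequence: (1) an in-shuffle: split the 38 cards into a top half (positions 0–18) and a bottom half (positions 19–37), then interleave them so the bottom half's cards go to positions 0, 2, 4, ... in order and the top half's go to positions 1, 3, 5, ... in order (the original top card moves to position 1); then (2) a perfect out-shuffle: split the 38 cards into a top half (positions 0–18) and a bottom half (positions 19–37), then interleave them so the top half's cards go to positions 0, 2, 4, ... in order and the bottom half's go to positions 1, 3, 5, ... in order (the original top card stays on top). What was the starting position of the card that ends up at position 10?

Undo the operations in reverse order, starting from position 10:
  undo op 2 (out-shuffle, from top half): 10 ← 5
  undo op 1 (in-shuffle, from top half): 5 ← 2
So the card at position 10 came from original position 2.

2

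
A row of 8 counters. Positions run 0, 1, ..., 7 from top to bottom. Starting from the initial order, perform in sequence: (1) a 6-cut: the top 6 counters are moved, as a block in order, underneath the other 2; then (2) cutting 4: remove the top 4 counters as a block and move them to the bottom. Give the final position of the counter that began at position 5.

3

Track the counter from position 5 forward through each operation:
  after op 1 (cut 6): 5 → 7
  after op 2 (cut 4): 7 → 3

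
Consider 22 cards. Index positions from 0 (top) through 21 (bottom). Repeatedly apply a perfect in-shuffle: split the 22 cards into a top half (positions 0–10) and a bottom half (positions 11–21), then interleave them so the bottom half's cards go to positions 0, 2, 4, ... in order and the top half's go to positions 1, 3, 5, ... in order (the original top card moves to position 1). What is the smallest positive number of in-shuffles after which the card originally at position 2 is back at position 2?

Follow position 2 under repeated in-shuffles:
2 → 5 → 11 → 0 → 1 → 3 → 7 → 15 → 8 → 17 → 12 → 2
It first returns after 11 in-shuffles.

11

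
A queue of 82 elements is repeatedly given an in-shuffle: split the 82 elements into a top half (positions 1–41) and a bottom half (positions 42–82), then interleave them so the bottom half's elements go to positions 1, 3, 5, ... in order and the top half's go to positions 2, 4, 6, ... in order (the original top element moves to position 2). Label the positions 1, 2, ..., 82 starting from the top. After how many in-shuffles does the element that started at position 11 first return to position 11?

Follow position 11 under repeated in-shuffles:
11 → 22 → 44 → 5 → 10 → 20 → 40 → 80 → ... → 11 (length 82)
It first returns after 82 in-shuffles.

82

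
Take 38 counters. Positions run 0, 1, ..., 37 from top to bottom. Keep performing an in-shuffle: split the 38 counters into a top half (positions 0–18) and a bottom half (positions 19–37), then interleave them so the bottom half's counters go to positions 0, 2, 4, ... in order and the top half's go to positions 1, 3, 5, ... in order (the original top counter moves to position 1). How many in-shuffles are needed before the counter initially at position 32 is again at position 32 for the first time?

Follow position 32 under repeated in-shuffles:
32 → 26 → 14 → 29 → 20 → 2 → 5 → 11 → 23 → 8 → 17 → 35 → 32
It first returns after 12 in-shuffles.

12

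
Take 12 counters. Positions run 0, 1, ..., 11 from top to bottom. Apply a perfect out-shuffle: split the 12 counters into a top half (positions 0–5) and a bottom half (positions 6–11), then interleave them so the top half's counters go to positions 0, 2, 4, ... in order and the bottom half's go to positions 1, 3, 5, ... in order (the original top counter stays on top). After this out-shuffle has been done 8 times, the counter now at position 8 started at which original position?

Work backwards from position 8, undoing one out-shuffle at a time:
8 ← 4 ← 2 ← 1 ← 6 ← 3 ← 7 ← 9 ← 10
So the counter now at position 8 started at position 10.

10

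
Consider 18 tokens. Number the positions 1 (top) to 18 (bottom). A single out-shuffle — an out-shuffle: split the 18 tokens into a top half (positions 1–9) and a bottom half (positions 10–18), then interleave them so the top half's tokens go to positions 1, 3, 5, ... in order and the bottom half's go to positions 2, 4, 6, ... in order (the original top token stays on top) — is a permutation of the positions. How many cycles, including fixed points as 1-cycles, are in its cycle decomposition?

4

Trace each unvisited position around until it returns:
(1) (2 3 5 9 17 16 14 10) (4 7 13 8 15 12 6 11) (18)
4 cycles in total.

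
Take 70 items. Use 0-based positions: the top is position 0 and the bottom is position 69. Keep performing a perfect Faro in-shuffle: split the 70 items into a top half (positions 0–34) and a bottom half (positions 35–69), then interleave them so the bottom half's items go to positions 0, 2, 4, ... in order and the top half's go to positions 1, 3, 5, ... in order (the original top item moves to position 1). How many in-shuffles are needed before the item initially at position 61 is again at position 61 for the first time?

35

Follow position 61 under repeated in-shuffles:
61 → 52 → 34 → 69 → 68 → 66 → 62 → 54 → ... → 61 (length 35)
It first returns after 35 in-shuffles.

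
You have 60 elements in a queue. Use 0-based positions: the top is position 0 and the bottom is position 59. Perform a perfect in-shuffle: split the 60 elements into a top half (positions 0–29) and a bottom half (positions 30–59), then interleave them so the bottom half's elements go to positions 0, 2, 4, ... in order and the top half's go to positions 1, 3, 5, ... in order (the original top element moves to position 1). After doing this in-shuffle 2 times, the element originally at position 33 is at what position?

Track the element's position through each in-shuffle:
33 → 6 → 13

13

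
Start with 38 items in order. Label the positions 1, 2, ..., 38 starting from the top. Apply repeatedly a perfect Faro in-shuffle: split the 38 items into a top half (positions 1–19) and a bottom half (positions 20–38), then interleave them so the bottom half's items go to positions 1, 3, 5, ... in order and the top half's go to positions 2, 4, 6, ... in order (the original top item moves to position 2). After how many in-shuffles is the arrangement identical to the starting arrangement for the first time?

12

The in-shuffle permutes the 38 positions with cycle lengths [2, 12, 12, 12].
Every item is home exactly when every cycle has completed a whole number of laps, i.e. after lcm(2, 12) = 12 in-shuffles.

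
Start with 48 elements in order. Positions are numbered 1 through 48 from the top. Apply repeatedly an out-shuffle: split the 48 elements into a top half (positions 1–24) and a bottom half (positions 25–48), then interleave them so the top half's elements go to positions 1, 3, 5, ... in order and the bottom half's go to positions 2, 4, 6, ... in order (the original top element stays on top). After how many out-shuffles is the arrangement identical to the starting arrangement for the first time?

The out-shuffle permutes the 48 positions with cycle lengths [1, 1, 23, 23].
Every element is home exactly when every cycle has completed a whole number of laps, i.e. after lcm(1, 23) = 23 out-shuffles.

23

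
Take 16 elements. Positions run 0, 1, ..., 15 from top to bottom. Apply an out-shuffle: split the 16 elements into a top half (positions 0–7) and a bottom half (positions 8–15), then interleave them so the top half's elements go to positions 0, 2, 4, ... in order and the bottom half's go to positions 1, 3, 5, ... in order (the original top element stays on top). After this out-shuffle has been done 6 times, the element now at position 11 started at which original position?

14

Work backwards from position 11, undoing one out-shuffle at a time:
11 ← 13 ← 14 ← 7 ← 11 ← 13 ← 14
So the element now at position 11 started at position 14.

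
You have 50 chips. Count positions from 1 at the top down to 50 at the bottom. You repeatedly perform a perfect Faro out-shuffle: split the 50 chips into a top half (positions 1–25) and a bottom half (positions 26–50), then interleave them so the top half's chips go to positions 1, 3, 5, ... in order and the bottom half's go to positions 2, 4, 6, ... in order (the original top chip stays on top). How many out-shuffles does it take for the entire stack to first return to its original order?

The out-shuffle permutes the 50 positions with cycle lengths [1, 1, 3, 3, 21, 21].
Every chip is home exactly when every cycle has completed a whole number of laps, i.e. after lcm(1, 3, 21) = 21 out-shuffles.

21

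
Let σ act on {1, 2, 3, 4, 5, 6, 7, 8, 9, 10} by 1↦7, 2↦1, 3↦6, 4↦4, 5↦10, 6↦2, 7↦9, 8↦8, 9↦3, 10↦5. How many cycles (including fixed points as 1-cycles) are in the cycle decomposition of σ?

Cycle decomposition: (1 7 9 3 6 2) (4) (5 10) (8).
4 cycles.

4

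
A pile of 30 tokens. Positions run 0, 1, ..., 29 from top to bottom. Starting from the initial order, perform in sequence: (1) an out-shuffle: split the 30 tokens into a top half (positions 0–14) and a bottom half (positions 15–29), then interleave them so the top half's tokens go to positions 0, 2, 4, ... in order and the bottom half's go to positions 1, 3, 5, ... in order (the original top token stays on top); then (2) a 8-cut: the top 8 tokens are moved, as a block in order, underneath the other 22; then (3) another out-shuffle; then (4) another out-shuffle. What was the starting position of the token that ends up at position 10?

Undo the operations in reverse order, starting from position 10:
  undo op 4 (out-shuffle, from top half): 10 ← 5
  undo op 3 (out-shuffle, from bottom half): 5 ← 17
  undo op 2 (cut 8): 17 ← 25
  undo op 1 (out-shuffle, from bottom half): 25 ← 27
So the token at position 10 came from original position 27.

27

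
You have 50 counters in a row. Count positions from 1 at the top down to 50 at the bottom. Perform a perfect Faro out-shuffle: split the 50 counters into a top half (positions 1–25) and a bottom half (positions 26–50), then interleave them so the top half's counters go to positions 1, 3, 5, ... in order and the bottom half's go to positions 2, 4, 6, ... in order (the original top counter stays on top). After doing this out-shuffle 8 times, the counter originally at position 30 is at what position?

Track the counter's position through each out-shuffle:
30 → 10 → 19 → 37 → 24 → 47 → 44 → 38 → 26

26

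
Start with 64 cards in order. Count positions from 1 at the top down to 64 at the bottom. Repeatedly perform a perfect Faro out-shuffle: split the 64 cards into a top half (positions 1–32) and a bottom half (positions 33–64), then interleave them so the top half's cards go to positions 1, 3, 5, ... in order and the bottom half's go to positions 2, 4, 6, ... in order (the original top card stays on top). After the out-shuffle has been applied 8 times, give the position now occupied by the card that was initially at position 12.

45

Track the card's position through each out-shuffle:
12 → 23 → 45 → 26 → 51 → 38 → 12 → 23 → 45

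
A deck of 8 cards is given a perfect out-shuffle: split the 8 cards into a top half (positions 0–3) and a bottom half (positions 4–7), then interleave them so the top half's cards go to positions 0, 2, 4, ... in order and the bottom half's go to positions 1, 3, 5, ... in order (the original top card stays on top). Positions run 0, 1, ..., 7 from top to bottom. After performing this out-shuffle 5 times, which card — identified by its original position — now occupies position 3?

6

Work backwards from position 3, undoing one out-shuffle at a time:
3 ← 5 ← 6 ← 3 ← 5 ← 6
So the card now at position 3 started at position 6.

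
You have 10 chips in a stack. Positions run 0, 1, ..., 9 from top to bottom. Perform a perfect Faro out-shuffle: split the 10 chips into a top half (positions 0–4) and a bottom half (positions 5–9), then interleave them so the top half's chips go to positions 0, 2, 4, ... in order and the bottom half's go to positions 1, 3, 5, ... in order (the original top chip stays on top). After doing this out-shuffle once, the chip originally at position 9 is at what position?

Position 9 is a fixed point of every out-shuffle, so the chip never moves.

9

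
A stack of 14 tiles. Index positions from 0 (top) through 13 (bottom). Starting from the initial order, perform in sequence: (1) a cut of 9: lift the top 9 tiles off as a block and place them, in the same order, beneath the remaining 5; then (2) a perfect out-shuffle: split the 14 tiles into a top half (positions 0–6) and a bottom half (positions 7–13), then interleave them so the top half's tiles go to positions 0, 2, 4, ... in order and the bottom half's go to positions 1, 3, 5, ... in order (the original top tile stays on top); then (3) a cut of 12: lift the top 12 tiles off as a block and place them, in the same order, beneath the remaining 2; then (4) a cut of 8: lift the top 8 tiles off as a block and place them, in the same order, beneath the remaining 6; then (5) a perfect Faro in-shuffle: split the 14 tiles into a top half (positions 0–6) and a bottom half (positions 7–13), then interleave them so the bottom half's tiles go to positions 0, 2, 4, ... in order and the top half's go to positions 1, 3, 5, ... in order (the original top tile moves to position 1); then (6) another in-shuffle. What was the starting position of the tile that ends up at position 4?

Undo the operations in reverse order, starting from position 4:
  undo op 6 (in-shuffle, from bottom half): 4 ← 9
  undo op 5 (in-shuffle, from top half): 9 ← 4
  undo op 4 (cut 8): 4 ← 12
  undo op 3 (cut 12): 12 ← 10
  undo op 2 (out-shuffle, from top half): 10 ← 5
  undo op 1 (cut 9): 5 ← 0
So the tile at position 4 came from original position 0.

0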